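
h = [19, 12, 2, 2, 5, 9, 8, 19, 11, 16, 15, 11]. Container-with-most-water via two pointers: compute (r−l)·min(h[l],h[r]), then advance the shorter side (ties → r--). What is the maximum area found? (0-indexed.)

l=0 r=11: min(19,11)*11=121 best=121 *, r--
l=0 r=10: min(19,15)*10=150 best=150 *, r--
l=0 r=9: min(19,16)*9=144 best=150, r--
l=0 r=8: min(19,11)*8=88 best=150, r--
l=0 r=7: min(19,19)*7=133 best=150, r--
l=0 r=6: min(19,8)*6=48 best=150, r--
l=0 r=5: min(19,9)*5=45 best=150, r--
l=0 r=4: min(19,5)*4=20 best=150, r--
l=0 r=3: min(19,2)*3=6 best=150, r--
l=0 r=2: min(19,2)*2=4 best=150, r--
l=0 r=1: min(19,12)*1=12 best=150, r--

max area = 150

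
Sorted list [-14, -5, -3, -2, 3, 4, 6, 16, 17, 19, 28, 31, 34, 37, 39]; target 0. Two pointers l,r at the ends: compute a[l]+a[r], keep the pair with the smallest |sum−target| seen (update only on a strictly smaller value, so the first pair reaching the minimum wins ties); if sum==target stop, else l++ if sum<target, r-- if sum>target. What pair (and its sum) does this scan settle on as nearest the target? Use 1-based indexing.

pair (-3, 3) with sum 0 (|Δ|=0)

[1,15] -14+39=25 d=25 * → r--
[1,14] -14+37=23 d=23 * → r--
[1,13] -14+34=20 d=20 * → r--
[1,12] -14+31=17 d=17 * → r--
[1,11] -14+28=14 d=14 * → r--
[1,10] -14+19=5 d=5 * → r--
[1,9] -14+17=3 d=3 * → r--
[1,8] -14+16=2 d=2 * → r--
[1,7] -14+6=-8 d=8 → l++
[2,7] -5+6=1 d=1 * → r--
[2,6] -5+4=-1 d=1 → l++
[3,6] -3+4=1 d=1 → r--
[3,5] -3+3=0 d=0 * → stop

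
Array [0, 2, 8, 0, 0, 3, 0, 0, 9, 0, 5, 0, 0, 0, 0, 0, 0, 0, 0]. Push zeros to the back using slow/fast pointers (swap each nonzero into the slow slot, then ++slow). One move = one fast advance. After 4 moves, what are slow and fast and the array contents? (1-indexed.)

slow=1 fast=1: a[fast]=0, fast++
slow=1 fast=2: a[fast]=2≠0 swap→a[1]=2, slow++,fast++
slow=2 fast=3: a[fast]=8≠0 swap→a[2]=8, slow++,fast++
slow=3 fast=4: a[fast]=0, fast++

slow=3, fast=5, a=[2, 8, 0, 0, 0, 3, 0, 0, 9, 0, 5, 0, 0, 0, 0, 0, 0, 0, 0]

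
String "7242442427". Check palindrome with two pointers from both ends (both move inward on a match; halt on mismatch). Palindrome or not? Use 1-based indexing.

palindrome

[1,10] '7'=='7' → l++,r--
[2,9] '2'=='2' → l++,r--
[3,8] '4'=='4' → l++,r--
[4,7] '2'=='2' → l++,r--
[5,6] '4'=='4' → l++,r--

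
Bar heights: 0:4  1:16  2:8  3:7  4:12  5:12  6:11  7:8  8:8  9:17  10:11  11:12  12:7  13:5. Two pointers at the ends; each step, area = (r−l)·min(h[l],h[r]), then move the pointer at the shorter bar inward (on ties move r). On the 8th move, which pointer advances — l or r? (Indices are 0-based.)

[0,13] min(4,5)*13=52 best=52 * → l++
[1,13] min(16,5)*12=60 best=60 * → r--
[1,12] min(16,7)*11=77 best=77 * → r--
[1,11] min(16,12)*10=120 best=120 * → r--
[1,10] min(16,11)*9=99 best=120 → r--
[1,9] min(16,17)*8=128 best=128 * → l++
[2,9] min(8,17)*7=56 best=128 → l++
[3,9] min(7,17)*6=42 best=128 → l++

l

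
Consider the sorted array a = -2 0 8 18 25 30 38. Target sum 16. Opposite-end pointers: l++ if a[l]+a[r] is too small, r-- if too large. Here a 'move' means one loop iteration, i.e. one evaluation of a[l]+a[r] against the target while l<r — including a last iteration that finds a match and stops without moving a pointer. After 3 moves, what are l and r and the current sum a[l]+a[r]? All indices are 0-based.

l=0, r=3, sum=16

l=0 r=6: -2+38=36 >16, r--
l=0 r=5: -2+30=28 >16, r--
l=0 r=4: -2+25=23 >16, r--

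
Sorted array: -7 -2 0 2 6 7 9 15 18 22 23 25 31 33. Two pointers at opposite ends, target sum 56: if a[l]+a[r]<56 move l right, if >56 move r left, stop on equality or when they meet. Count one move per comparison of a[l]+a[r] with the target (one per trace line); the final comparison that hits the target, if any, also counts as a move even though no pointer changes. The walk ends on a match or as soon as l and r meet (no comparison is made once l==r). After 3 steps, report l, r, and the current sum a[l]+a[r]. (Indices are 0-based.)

l=3, r=13, sum=35

[0,13] -7+33=26 <56 → l++
[1,13] -2+33=31 <56 → l++
[2,13] 0+33=33 <56 → l++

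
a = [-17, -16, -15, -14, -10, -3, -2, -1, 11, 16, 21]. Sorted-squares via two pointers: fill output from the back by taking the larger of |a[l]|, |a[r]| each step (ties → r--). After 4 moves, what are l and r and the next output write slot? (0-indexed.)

l=2, r=8, next write slot=6

l=0 r=10: |-17|<=|21| out[10]=441, r--
l=0 r=9: |-17|>|16| out[9]=289, l++
l=1 r=9: |-16|<=|16| out[8]=256, r--
l=1 r=8: |-16|>|11| out[7]=256, l++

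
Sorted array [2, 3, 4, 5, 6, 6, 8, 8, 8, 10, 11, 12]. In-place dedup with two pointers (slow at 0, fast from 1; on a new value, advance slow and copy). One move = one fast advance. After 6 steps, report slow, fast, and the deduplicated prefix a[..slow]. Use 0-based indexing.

slow=5, fast=7, prefix=[2, 3, 4, 5, 6, 8]

slow=0 fast=1: a[fast]=3≠a[slow]=2 write a[1]=3, slow++,fast++
slow=1 fast=2: a[fast]=4≠a[slow]=3 write a[2]=4, slow++,fast++
slow=2 fast=3: a[fast]=5≠a[slow]=4 write a[3]=5, slow++,fast++
slow=3 fast=4: a[fast]=6≠a[slow]=5 write a[4]=6, slow++,fast++
slow=4 fast=5: a[fast]=6=a[slow] dup, fast++
slow=4 fast=6: a[fast]=8≠a[slow]=6 write a[5]=8, slow++,fast++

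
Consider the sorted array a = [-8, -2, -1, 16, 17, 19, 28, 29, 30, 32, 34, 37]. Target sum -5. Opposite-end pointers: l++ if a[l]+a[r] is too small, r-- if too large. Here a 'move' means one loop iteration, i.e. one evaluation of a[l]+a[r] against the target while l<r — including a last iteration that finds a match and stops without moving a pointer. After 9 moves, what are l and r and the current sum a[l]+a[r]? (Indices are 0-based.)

l=0, r=2, sum=-9

[0,11] -8+37=29 >-5 → r--
[0,10] -8+34=26 >-5 → r--
[0,9] -8+32=24 >-5 → r--
[0,8] -8+30=22 >-5 → r--
[0,7] -8+29=21 >-5 → r--
[0,6] -8+28=20 >-5 → r--
[0,5] -8+19=11 >-5 → r--
[0,4] -8+17=9 >-5 → r--
[0,3] -8+16=8 >-5 → r--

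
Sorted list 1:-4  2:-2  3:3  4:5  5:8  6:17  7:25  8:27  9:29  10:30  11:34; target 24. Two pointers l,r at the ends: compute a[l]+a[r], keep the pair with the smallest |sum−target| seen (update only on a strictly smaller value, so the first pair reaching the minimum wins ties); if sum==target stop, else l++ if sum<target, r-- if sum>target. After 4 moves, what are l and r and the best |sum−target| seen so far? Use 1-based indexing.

l=2, r=8, best |Δ|=1

l=1 r=11: -4+34=30 d=6 *, r--
l=1 r=10: -4+30=26 d=2 *, r--
l=1 r=9: -4+29=25 d=1 *, r--
l=1 r=8: -4+27=23 d=1, l++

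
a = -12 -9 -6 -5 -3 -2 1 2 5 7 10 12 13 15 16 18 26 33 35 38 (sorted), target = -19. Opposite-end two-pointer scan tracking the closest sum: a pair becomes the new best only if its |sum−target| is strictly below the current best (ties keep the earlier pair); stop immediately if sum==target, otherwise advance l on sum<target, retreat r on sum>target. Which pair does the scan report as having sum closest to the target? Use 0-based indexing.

l=0 r=19: -12+38=26 d=45 *, r--
l=0 r=18: -12+35=23 d=42 *, r--
l=0 r=17: -12+33=21 d=40 *, r--
l=0 r=16: -12+26=14 d=33 *, r--
l=0 r=15: -12+18=6 d=25 *, r--
l=0 r=14: -12+16=4 d=23 *, r--
l=0 r=13: -12+15=3 d=22 *, r--
l=0 r=12: -12+13=1 d=20 *, r--
l=0 r=11: -12+12=0 d=19 *, r--
l=0 r=10: -12+10=-2 d=17 *, r--
l=0 r=9: -12+7=-5 d=14 *, r--
l=0 r=8: -12+5=-7 d=12 *, r--
l=0 r=7: -12+2=-10 d=9 *, r--
l=0 r=6: -12+1=-11 d=8 *, r--
l=0 r=5: -12+-2=-14 d=5 *, r--
l=0 r=4: -12+-3=-15 d=4 *, r--
l=0 r=3: -12+-5=-17 d=2 *, r--
l=0 r=2: -12+-6=-18 d=1 *, r--
l=0 r=1: -12+-9=-21 d=2, l++

pair (-12, -6) with sum -18 (|Δ|=1)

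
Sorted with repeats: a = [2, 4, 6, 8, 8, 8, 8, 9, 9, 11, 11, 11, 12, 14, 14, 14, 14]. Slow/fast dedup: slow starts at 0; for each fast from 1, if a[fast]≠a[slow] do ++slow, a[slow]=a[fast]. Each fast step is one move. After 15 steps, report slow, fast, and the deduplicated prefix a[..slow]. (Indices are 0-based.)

slow=7, fast=16, prefix=[2, 4, 6, 8, 9, 11, 12, 14]

slow=0 fast=1: a[fast]=4≠a[slow]=2 write a[1]=4, slow++,fast++
slow=1 fast=2: a[fast]=6≠a[slow]=4 write a[2]=6, slow++,fast++
slow=2 fast=3: a[fast]=8≠a[slow]=6 write a[3]=8, slow++,fast++
slow=3 fast=4: a[fast]=8=a[slow] dup, fast++
slow=3 fast=5: a[fast]=8=a[slow] dup, fast++
slow=3 fast=6: a[fast]=8=a[slow] dup, fast++
slow=3 fast=7: a[fast]=9≠a[slow]=8 write a[4]=9, slow++,fast++
slow=4 fast=8: a[fast]=9=a[slow] dup, fast++
slow=4 fast=9: a[fast]=11≠a[slow]=9 write a[5]=11, slow++,fast++
slow=5 fast=10: a[fast]=11=a[slow] dup, fast++
slow=5 fast=11: a[fast]=11=a[slow] dup, fast++
slow=5 fast=12: a[fast]=12≠a[slow]=11 write a[6]=12, slow++,fast++
slow=6 fast=13: a[fast]=14≠a[slow]=12 write a[7]=14, slow++,fast++
slow=7 fast=14: a[fast]=14=a[slow] dup, fast++
slow=7 fast=15: a[fast]=14=a[slow] dup, fast++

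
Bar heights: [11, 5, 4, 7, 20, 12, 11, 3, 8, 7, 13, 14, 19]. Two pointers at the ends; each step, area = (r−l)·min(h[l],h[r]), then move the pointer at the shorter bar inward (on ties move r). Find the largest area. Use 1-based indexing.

l=1 r=13: min(11,19)*12=132 best=132 *, l++
l=2 r=13: min(5,19)*11=55 best=132, l++
l=3 r=13: min(4,19)*10=40 best=132, l++
l=4 r=13: min(7,19)*9=63 best=132, l++
l=5 r=13: min(20,19)*8=152 best=152 *, r--
l=5 r=12: min(20,14)*7=98 best=152, r--
l=5 r=11: min(20,13)*6=78 best=152, r--
l=5 r=10: min(20,7)*5=35 best=152, r--
l=5 r=9: min(20,8)*4=32 best=152, r--
l=5 r=8: min(20,3)*3=9 best=152, r--
l=5 r=7: min(20,11)*2=22 best=152, r--
l=5 r=6: min(20,12)*1=12 best=152, r--

max area = 152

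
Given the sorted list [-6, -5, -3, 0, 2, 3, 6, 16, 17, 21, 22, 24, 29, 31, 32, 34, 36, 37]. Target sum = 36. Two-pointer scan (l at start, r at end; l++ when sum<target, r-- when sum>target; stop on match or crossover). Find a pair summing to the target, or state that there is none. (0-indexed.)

[0,17] -6+37=31 <36 → l++
[1,17] -5+37=32 <36 → l++
[2,17] -3+37=34 <36 → l++
[3,17] 0+37=37 >36 → r--
[3,16] 0+36=36 → found

(0, 36)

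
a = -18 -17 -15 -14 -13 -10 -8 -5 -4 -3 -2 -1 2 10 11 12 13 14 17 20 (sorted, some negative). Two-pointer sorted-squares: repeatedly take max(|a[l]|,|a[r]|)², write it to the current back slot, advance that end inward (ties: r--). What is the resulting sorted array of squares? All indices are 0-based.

[1, 4, 4, 9, 16, 25, 64, 100, 100, 121, 144, 169, 169, 196, 196, 225, 289, 289, 324, 400]

[0,19] |-18|<=|20| out[19]=400 → r--
[0,18] |-18|>|17| out[18]=324 → l++
[1,18] |-17|<=|17| out[17]=289 → r--
[1,17] |-17|>|14| out[16]=289 → l++
[2,17] |-15|>|14| out[15]=225 → l++
[3,17] |-14|<=|14| out[14]=196 → r--
[3,16] |-14|>|13| out[13]=196 → l++
[4,16] |-13|<=|13| out[12]=169 → r--
[4,15] |-13|>|12| out[11]=169 → l++
[5,15] |-10|<=|12| out[10]=144 → r--
[5,14] |-10|<=|11| out[9]=121 → r--
[5,13] |-10|<=|10| out[8]=100 → r--
[5,12] |-10|>|2| out[7]=100 → l++
[6,12] |-8|>|2| out[6]=64 → l++
[7,12] |-5|>|2| out[5]=25 → l++
[8,12] |-4|>|2| out[4]=16 → l++
[9,12] |-3|>|2| out[3]=9 → l++
[10,12] |-2|<=|2| out[2]=4 → r--
[10,11] |-2|>|-1| out[1]=4 → l++
[11,11] |-1|<=|-1| out[0]=1 → r--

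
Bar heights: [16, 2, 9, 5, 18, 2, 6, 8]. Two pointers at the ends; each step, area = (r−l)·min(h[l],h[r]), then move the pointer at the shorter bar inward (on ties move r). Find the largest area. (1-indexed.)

max area = 64

[1,8] min(16,8)*7=56 best=56 * → r--
[1,7] min(16,6)*6=36 best=56 → r--
[1,6] min(16,2)*5=10 best=56 → r--
[1,5] min(16,18)*4=64 best=64 * → l++
[2,5] min(2,18)*3=6 best=64 → l++
[3,5] min(9,18)*2=18 best=64 → l++
[4,5] min(5,18)*1=5 best=64 → l++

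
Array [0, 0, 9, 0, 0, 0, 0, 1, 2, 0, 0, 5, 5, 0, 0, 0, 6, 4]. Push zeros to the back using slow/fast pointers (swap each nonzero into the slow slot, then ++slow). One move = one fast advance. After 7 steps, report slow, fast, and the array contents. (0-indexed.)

(s=0,f=0) a[fast]=0 → fast++
(s=0,f=1) a[fast]=0 → fast++
(s=0,f=2) a[fast]=9≠0 swap→a[0]=9 → slow++,fast++
(s=1,f=3) a[fast]=0 → fast++
(s=1,f=4) a[fast]=0 → fast++
(s=1,f=5) a[fast]=0 → fast++
(s=1,f=6) a[fast]=0 → fast++

slow=1, fast=7, a=[9, 0, 0, 0, 0, 0, 0, 1, 2, 0, 0, 5, 5, 0, 0, 0, 6, 4]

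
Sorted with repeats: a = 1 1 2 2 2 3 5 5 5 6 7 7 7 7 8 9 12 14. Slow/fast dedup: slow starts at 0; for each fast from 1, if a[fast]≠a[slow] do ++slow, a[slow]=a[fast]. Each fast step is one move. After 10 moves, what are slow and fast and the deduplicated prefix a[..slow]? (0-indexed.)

slow=0 fast=1: a[fast]=1=a[slow] dup, fast++
slow=0 fast=2: a[fast]=2≠a[slow]=1 write a[1]=2, slow++,fast++
slow=1 fast=3: a[fast]=2=a[slow] dup, fast++
slow=1 fast=4: a[fast]=2=a[slow] dup, fast++
slow=1 fast=5: a[fast]=3≠a[slow]=2 write a[2]=3, slow++,fast++
slow=2 fast=6: a[fast]=5≠a[slow]=3 write a[3]=5, slow++,fast++
slow=3 fast=7: a[fast]=5=a[slow] dup, fast++
slow=3 fast=8: a[fast]=5=a[slow] dup, fast++
slow=3 fast=9: a[fast]=6≠a[slow]=5 write a[4]=6, slow++,fast++
slow=4 fast=10: a[fast]=7≠a[slow]=6 write a[5]=7, slow++,fast++

slow=5, fast=11, prefix=[1, 2, 3, 5, 6, 7]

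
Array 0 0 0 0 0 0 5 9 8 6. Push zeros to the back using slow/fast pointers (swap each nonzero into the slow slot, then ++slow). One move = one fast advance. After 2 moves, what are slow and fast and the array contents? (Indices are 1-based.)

(s=1,f=1) a[fast]=0 → fast++
(s=1,f=2) a[fast]=0 → fast++

slow=1, fast=3, a=[0, 0, 0, 0, 0, 0, 5, 9, 8, 6]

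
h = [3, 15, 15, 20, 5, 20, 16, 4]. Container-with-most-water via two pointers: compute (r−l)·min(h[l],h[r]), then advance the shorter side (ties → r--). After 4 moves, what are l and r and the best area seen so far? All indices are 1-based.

l=4, r=7, best area=75

l=1 r=8: min(3,4)*7=21 best=21 *, l++
l=2 r=8: min(15,4)*6=24 best=24 *, r--
l=2 r=7: min(15,16)*5=75 best=75 *, l++
l=3 r=7: min(15,16)*4=60 best=75, l++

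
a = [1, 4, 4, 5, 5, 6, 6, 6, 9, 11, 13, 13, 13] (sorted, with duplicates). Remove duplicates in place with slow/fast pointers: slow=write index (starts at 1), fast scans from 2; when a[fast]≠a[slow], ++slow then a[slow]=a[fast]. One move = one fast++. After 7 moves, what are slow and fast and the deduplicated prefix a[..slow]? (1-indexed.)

slow=4, fast=9, prefix=[1, 4, 5, 6]

slow=1 fast=2: a[fast]=4≠a[slow]=1 write a[2]=4, slow++,fast++
slow=2 fast=3: a[fast]=4=a[slow] dup, fast++
slow=2 fast=4: a[fast]=5≠a[slow]=4 write a[3]=5, slow++,fast++
slow=3 fast=5: a[fast]=5=a[slow] dup, fast++
slow=3 fast=6: a[fast]=6≠a[slow]=5 write a[4]=6, slow++,fast++
slow=4 fast=7: a[fast]=6=a[slow] dup, fast++
slow=4 fast=8: a[fast]=6=a[slow] dup, fast++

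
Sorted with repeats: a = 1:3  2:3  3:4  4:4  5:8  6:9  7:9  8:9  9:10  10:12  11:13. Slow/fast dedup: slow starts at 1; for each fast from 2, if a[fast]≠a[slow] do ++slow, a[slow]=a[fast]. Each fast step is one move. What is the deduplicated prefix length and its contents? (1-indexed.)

length 7; prefix = [3, 4, 8, 9, 10, 12, 13]

slow=1 fast=2: a[fast]=3=a[slow] dup, fast++
slow=1 fast=3: a[fast]=4≠a[slow]=3 write a[2]=4, slow++,fast++
slow=2 fast=4: a[fast]=4=a[slow] dup, fast++
slow=2 fast=5: a[fast]=8≠a[slow]=4 write a[3]=8, slow++,fast++
slow=3 fast=6: a[fast]=9≠a[slow]=8 write a[4]=9, slow++,fast++
slow=4 fast=7: a[fast]=9=a[slow] dup, fast++
slow=4 fast=8: a[fast]=9=a[slow] dup, fast++
slow=4 fast=9: a[fast]=10≠a[slow]=9 write a[5]=10, slow++,fast++
slow=5 fast=10: a[fast]=12≠a[slow]=10 write a[6]=12, slow++,fast++
slow=6 fast=11: a[fast]=13≠a[slow]=12 write a[7]=13, slow++,fast++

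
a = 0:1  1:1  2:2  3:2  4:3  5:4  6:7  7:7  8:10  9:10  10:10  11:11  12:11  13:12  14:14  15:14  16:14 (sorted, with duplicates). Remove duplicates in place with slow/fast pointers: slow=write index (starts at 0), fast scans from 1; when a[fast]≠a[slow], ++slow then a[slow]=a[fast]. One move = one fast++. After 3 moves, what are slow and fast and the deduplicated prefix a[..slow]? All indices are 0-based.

slow=0 fast=1: a[fast]=1=a[slow] dup, fast++
slow=0 fast=2: a[fast]=2≠a[slow]=1 write a[1]=2, slow++,fast++
slow=1 fast=3: a[fast]=2=a[slow] dup, fast++

slow=1, fast=4, prefix=[1, 2]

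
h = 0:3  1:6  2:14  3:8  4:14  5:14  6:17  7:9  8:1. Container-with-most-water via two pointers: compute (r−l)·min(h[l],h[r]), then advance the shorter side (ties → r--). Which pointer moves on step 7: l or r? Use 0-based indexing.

l=0 r=8: min(3,1)*8=8 best=8 *, r--
l=0 r=7: min(3,9)*7=21 best=21 *, l++
l=1 r=7: min(6,9)*6=36 best=36 *, l++
l=2 r=7: min(14,9)*5=45 best=45 *, r--
l=2 r=6: min(14,17)*4=56 best=56 *, l++
l=3 r=6: min(8,17)*3=24 best=56, l++
l=4 r=6: min(14,17)*2=28 best=56, l++

l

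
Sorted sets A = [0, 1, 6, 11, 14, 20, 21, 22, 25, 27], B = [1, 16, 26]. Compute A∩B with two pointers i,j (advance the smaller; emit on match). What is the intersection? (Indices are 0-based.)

i=0 j=0: 0<1, i++
i=1 j=0: 1==1 emit, i++,j++
i=2 j=1: 6<16, i++
i=3 j=1: 11<16, i++
i=4 j=1: 14<16, i++
i=5 j=1: 20>16, j++
i=5 j=2: 20<26, i++
i=6 j=2: 21<26, i++
i=7 j=2: 22<26, i++
i=8 j=2: 25<26, i++
i=9 j=2: 27>26, j++

intersection = [1]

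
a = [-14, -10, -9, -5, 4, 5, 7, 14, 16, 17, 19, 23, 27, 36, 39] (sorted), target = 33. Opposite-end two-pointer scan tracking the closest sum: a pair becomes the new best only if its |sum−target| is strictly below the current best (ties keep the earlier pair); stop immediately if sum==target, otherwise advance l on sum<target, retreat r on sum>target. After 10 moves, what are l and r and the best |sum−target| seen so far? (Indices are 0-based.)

l=7, r=11, best |Δ|=1

[0,14] -14+39=25 d=8 * → l++
[1,14] -10+39=29 d=4 * → l++
[2,14] -9+39=30 d=3 * → l++
[3,14] -5+39=34 d=1 * → r--
[3,13] -5+36=31 d=2 → l++
[4,13] 4+36=40 d=7 → r--
[4,12] 4+27=31 d=2 → l++
[5,12] 5+27=32 d=1 → l++
[6,12] 7+27=34 d=1 → r--
[6,11] 7+23=30 d=3 → l++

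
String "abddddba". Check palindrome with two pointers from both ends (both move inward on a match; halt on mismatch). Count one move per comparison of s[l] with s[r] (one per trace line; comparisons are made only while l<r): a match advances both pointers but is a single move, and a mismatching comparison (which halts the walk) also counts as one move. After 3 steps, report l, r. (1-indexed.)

l=4, r=5

[1,8] 'a'=='a' → l++,r--
[2,7] 'b'=='b' → l++,r--
[3,6] 'd'=='d' → l++,r--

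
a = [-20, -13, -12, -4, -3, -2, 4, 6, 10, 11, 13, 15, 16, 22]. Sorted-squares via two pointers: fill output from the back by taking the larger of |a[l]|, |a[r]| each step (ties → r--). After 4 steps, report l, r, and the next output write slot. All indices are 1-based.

l=2, r=11, next write slot=10

l=1 r=14: |-20|<=|22| out[14]=484, r--
l=1 r=13: |-20|>|16| out[13]=400, l++
l=2 r=13: |-13|<=|16| out[12]=256, r--
l=2 r=12: |-13|<=|15| out[11]=225, r--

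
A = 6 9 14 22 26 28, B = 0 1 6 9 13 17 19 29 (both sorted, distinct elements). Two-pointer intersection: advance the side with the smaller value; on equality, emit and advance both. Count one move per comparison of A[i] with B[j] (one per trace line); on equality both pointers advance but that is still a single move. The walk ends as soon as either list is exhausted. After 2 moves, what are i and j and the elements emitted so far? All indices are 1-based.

i=1, j=3, emitted=[]

i=1 j=1: 6>0, j++
i=1 j=2: 6>1, j++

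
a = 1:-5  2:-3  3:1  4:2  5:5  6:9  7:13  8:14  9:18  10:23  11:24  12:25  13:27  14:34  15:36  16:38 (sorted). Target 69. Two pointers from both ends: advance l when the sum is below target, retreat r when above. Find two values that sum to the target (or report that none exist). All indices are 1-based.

l=1 r=16: -5+38=33 <69, l++
l=2 r=16: -3+38=35 <69, l++
l=3 r=16: 1+38=39 <69, l++
l=4 r=16: 2+38=40 <69, l++
l=5 r=16: 5+38=43 <69, l++
l=6 r=16: 9+38=47 <69, l++
l=7 r=16: 13+38=51 <69, l++
l=8 r=16: 14+38=52 <69, l++
l=9 r=16: 18+38=56 <69, l++
l=10 r=16: 23+38=61 <69, l++
l=11 r=16: 24+38=62 <69, l++
l=12 r=16: 25+38=63 <69, l++
l=13 r=16: 27+38=65 <69, l++
l=14 r=16: 34+38=72 >69, r--
l=14 r=15: 34+36=70 >69, r--

no pair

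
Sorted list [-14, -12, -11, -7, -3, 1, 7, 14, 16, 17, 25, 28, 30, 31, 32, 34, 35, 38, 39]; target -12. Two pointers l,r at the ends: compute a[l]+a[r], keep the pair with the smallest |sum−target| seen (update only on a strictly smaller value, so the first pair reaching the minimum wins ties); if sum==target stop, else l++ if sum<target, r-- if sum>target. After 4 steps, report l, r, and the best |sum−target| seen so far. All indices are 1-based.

l=1, r=15, best |Δ|=32

[1,19] -14+39=25 d=37 * → r--
[1,18] -14+38=24 d=36 * → r--
[1,17] -14+35=21 d=33 * → r--
[1,16] -14+34=20 d=32 * → r--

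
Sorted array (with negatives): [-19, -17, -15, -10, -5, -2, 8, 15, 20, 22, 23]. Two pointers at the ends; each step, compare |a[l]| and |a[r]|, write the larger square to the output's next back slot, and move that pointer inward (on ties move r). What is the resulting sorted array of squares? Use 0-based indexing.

[0,10] |-19|<=|23| out[10]=529 → r--
[0,9] |-19|<=|22| out[9]=484 → r--
[0,8] |-19|<=|20| out[8]=400 → r--
[0,7] |-19|>|15| out[7]=361 → l++
[1,7] |-17|>|15| out[6]=289 → l++
[2,7] |-15|<=|15| out[5]=225 → r--
[2,6] |-15|>|8| out[4]=225 → l++
[3,6] |-10|>|8| out[3]=100 → l++
[4,6] |-5|<=|8| out[2]=64 → r--
[4,5] |-5|>|-2| out[1]=25 → l++
[5,5] |-2|<=|-2| out[0]=4 → r--

[4, 25, 64, 100, 225, 225, 289, 361, 400, 484, 529]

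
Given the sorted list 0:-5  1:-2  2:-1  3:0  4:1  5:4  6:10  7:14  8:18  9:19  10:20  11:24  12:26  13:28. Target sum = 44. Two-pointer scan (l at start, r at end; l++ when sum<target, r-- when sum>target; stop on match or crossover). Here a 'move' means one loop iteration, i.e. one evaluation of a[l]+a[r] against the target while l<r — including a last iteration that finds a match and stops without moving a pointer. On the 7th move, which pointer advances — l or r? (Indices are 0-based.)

l=0 r=13: -5+28=23 <44, l++
l=1 r=13: -2+28=26 <44, l++
l=2 r=13: -1+28=27 <44, l++
l=3 r=13: 0+28=28 <44, l++
l=4 r=13: 1+28=29 <44, l++
l=5 r=13: 4+28=32 <44, l++
l=6 r=13: 10+28=38 <44, l++

l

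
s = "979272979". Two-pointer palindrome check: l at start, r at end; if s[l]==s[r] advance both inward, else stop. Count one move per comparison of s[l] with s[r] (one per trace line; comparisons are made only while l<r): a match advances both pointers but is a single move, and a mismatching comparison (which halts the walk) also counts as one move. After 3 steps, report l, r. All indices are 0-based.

l=0 r=8: '9'=='9', l++,r--
l=1 r=7: '7'=='7', l++,r--
l=2 r=6: '9'=='9', l++,r--

l=3, r=5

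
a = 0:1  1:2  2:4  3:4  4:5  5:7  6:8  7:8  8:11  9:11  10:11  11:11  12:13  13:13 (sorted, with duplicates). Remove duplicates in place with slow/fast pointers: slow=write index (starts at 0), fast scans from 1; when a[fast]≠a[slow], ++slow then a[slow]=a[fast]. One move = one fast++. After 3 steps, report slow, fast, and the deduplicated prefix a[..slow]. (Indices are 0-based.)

slow=2, fast=4, prefix=[1, 2, 4]

slow=0 fast=1: a[fast]=2≠a[slow]=1 write a[1]=2, slow++,fast++
slow=1 fast=2: a[fast]=4≠a[slow]=2 write a[2]=4, slow++,fast++
slow=2 fast=3: a[fast]=4=a[slow] dup, fast++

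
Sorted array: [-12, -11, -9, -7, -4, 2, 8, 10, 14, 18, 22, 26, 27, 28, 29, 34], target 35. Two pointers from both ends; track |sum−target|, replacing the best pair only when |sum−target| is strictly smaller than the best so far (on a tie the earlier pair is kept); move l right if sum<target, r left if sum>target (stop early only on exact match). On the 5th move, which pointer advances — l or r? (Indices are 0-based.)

l=0 r=15: -12+34=22 d=13 *, l++
l=1 r=15: -11+34=23 d=12 *, l++
l=2 r=15: -9+34=25 d=10 *, l++
l=3 r=15: -7+34=27 d=8 *, l++
l=4 r=15: -4+34=30 d=5 *, l++

l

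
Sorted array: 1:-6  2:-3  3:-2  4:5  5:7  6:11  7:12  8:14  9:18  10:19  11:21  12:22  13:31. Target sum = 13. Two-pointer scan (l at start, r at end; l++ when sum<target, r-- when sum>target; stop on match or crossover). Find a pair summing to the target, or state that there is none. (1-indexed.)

(-6, 19)

l=1 r=13: -6+31=25 >13, r--
l=1 r=12: -6+22=16 >13, r--
l=1 r=11: -6+21=15 >13, r--
l=1 r=10: -6+19=13, found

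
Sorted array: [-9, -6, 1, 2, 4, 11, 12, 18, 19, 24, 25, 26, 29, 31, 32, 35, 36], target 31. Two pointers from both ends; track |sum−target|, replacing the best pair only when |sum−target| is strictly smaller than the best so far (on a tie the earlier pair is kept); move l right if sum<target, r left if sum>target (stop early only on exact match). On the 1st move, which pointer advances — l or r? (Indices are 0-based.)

l=0 r=16: -9+36=27 d=4 *, l++

l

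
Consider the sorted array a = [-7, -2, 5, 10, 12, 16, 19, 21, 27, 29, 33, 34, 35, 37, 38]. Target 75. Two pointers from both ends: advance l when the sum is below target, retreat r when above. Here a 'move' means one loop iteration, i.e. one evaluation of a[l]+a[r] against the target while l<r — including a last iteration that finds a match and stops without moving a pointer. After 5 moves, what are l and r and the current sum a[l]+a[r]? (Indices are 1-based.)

[1,15] -7+38=31 <75 → l++
[2,15] -2+38=36 <75 → l++
[3,15] 5+38=43 <75 → l++
[4,15] 10+38=48 <75 → l++
[5,15] 12+38=50 <75 → l++

l=6, r=15, sum=54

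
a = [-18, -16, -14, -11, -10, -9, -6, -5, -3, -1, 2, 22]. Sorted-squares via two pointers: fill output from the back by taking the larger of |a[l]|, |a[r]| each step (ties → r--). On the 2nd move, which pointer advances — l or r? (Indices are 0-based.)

l

[0,11] |-18|<=|22| out[11]=484 → r--
[0,10] |-18|>|2| out[10]=324 → l++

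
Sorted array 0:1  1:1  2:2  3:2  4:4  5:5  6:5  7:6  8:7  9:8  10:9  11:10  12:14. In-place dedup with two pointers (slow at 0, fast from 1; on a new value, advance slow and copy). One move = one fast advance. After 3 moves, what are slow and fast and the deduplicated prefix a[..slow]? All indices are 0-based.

(s=0,f=1) a[fast]=1=a[slow] dup → fast++
(s=0,f=2) a[fast]=2≠a[slow]=1 write a[1]=2 → slow++,fast++
(s=1,f=3) a[fast]=2=a[slow] dup → fast++

slow=1, fast=4, prefix=[1, 2]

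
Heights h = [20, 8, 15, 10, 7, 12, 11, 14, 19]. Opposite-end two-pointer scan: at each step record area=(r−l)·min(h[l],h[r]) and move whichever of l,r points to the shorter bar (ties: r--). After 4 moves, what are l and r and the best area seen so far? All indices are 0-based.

l=0, r=4, best area=152

l=0 r=8: min(20,19)*8=152 best=152 *, r--
l=0 r=7: min(20,14)*7=98 best=152, r--
l=0 r=6: min(20,11)*6=66 best=152, r--
l=0 r=5: min(20,12)*5=60 best=152, r--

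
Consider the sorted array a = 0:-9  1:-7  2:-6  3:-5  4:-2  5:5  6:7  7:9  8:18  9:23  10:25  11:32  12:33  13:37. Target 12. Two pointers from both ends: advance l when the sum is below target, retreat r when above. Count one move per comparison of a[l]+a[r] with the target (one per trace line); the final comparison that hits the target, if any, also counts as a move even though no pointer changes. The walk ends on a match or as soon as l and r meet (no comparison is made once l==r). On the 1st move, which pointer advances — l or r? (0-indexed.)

r

l=0 r=13: -9+37=28 >12, r--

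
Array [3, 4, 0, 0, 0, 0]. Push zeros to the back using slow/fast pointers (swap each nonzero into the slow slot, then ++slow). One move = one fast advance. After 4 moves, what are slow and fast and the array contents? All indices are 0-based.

slow=0 fast=0: a[fast]=3≠0 swap→a[0]=3, slow++,fast++
slow=1 fast=1: a[fast]=4≠0 swap→a[1]=4, slow++,fast++
slow=2 fast=2: a[fast]=0, fast++
slow=2 fast=3: a[fast]=0, fast++

slow=2, fast=4, a=[3, 4, 0, 0, 0, 0]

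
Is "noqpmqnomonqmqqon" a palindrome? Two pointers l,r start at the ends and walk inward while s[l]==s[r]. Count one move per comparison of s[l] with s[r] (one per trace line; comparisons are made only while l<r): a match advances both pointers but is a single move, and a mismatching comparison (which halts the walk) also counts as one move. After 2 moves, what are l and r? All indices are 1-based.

l=3, r=15

[1,17] 'n'=='n' → l++,r--
[2,16] 'o'=='o' → l++,r--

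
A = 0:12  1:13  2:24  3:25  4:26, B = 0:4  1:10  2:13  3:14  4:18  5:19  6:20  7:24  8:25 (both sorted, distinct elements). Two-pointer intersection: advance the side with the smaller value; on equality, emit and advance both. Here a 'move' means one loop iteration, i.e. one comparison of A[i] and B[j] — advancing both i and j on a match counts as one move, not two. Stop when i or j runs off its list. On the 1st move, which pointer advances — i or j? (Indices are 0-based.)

[i=0,j=0] 12>4 → j++

j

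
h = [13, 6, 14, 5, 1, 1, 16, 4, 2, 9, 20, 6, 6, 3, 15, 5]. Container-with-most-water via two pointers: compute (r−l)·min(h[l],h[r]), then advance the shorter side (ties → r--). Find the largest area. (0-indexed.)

max area = 182

[0,15] min(13,5)*15=75 best=75 * → r--
[0,14] min(13,15)*14=182 best=182 * → l++
[1,14] min(6,15)*13=78 best=182 → l++
[2,14] min(14,15)*12=168 best=182 → l++
[3,14] min(5,15)*11=55 best=182 → l++
[4,14] min(1,15)*10=10 best=182 → l++
[5,14] min(1,15)*9=9 best=182 → l++
[6,14] min(16,15)*8=120 best=182 → r--
[6,13] min(16,3)*7=21 best=182 → r--
[6,12] min(16,6)*6=36 best=182 → r--
[6,11] min(16,6)*5=30 best=182 → r--
[6,10] min(16,20)*4=64 best=182 → l++
[7,10] min(4,20)*3=12 best=182 → l++
[8,10] min(2,20)*2=4 best=182 → l++
[9,10] min(9,20)*1=9 best=182 → l++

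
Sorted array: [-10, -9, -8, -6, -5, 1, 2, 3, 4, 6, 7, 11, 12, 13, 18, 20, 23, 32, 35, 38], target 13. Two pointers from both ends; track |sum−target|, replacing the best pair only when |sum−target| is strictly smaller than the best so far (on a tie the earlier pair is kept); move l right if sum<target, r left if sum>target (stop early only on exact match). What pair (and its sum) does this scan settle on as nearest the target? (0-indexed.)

[0,19] -10+38=28 d=15 * → r--
[0,18] -10+35=25 d=12 * → r--
[0,17] -10+32=22 d=9 * → r--
[0,16] -10+23=13 d=0 * → stop

pair (-10, 23) with sum 13 (|Δ|=0)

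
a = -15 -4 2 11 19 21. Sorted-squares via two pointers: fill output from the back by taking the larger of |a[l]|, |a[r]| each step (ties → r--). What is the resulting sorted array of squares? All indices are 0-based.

[4, 16, 121, 225, 361, 441]

l=0 r=5: |-15|<=|21| out[5]=441, r--
l=0 r=4: |-15|<=|19| out[4]=361, r--
l=0 r=3: |-15|>|11| out[3]=225, l++
l=1 r=3: |-4|<=|11| out[2]=121, r--
l=1 r=2: |-4|>|2| out[1]=16, l++
l=2 r=2: |2|<=|2| out[0]=4, r--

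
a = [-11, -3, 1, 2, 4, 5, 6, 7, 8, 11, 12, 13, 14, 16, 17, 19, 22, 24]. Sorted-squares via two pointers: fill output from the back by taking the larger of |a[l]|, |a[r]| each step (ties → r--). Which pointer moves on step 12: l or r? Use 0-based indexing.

[0,17] |-11|<=|24| out[17]=576 → r--
[0,16] |-11|<=|22| out[16]=484 → r--
[0,15] |-11|<=|19| out[15]=361 → r--
[0,14] |-11|<=|17| out[14]=289 → r--
[0,13] |-11|<=|16| out[13]=256 → r--
[0,12] |-11|<=|14| out[12]=196 → r--
[0,11] |-11|<=|13| out[11]=169 → r--
[0,10] |-11|<=|12| out[10]=144 → r--
[0,9] |-11|<=|11| out[9]=121 → r--
[0,8] |-11|>|8| out[8]=121 → l++
[1,8] |-3|<=|8| out[7]=64 → r--
[1,7] |-3|<=|7| out[6]=49 → r--

r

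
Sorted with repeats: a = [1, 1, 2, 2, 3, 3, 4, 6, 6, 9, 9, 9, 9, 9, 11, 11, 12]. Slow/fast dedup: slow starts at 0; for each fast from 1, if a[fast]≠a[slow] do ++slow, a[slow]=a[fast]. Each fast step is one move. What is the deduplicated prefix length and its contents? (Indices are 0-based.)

slow=0 fast=1: a[fast]=1=a[slow] dup, fast++
slow=0 fast=2: a[fast]=2≠a[slow]=1 write a[1]=2, slow++,fast++
slow=1 fast=3: a[fast]=2=a[slow] dup, fast++
slow=1 fast=4: a[fast]=3≠a[slow]=2 write a[2]=3, slow++,fast++
slow=2 fast=5: a[fast]=3=a[slow] dup, fast++
slow=2 fast=6: a[fast]=4≠a[slow]=3 write a[3]=4, slow++,fast++
slow=3 fast=7: a[fast]=6≠a[slow]=4 write a[4]=6, slow++,fast++
slow=4 fast=8: a[fast]=6=a[slow] dup, fast++
slow=4 fast=9: a[fast]=9≠a[slow]=6 write a[5]=9, slow++,fast++
slow=5 fast=10: a[fast]=9=a[slow] dup, fast++
slow=5 fast=11: a[fast]=9=a[slow] dup, fast++
slow=5 fast=12: a[fast]=9=a[slow] dup, fast++
slow=5 fast=13: a[fast]=9=a[slow] dup, fast++
slow=5 fast=14: a[fast]=11≠a[slow]=9 write a[6]=11, slow++,fast++
slow=6 fast=15: a[fast]=11=a[slow] dup, fast++
slow=6 fast=16: a[fast]=12≠a[slow]=11 write a[7]=12, slow++,fast++

length 8; prefix = [1, 2, 3, 4, 6, 9, 11, 12]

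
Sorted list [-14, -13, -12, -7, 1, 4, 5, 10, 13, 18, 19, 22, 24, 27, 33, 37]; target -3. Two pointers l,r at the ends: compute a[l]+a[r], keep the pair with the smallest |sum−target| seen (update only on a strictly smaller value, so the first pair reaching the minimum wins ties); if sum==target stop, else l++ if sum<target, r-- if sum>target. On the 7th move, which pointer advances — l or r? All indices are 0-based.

r

l=0 r=15: -14+37=23 d=26 *, r--
l=0 r=14: -14+33=19 d=22 *, r--
l=0 r=13: -14+27=13 d=16 *, r--
l=0 r=12: -14+24=10 d=13 *, r--
l=0 r=11: -14+22=8 d=11 *, r--
l=0 r=10: -14+19=5 d=8 *, r--
l=0 r=9: -14+18=4 d=7 *, r--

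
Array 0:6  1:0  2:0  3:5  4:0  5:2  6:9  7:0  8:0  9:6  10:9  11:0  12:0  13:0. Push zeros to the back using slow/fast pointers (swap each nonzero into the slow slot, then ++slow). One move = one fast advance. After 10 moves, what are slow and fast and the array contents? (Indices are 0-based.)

slow=5, fast=10, a=[6, 5, 2, 9, 6, 0, 0, 0, 0, 0, 9, 0, 0, 0]

slow=0 fast=0: a[fast]=6≠0 swap→a[0]=6, slow++,fast++
slow=1 fast=1: a[fast]=0, fast++
slow=1 fast=2: a[fast]=0, fast++
slow=1 fast=3: a[fast]=5≠0 swap→a[1]=5, slow++,fast++
slow=2 fast=4: a[fast]=0, fast++
slow=2 fast=5: a[fast]=2≠0 swap→a[2]=2, slow++,fast++
slow=3 fast=6: a[fast]=9≠0 swap→a[3]=9, slow++,fast++
slow=4 fast=7: a[fast]=0, fast++
slow=4 fast=8: a[fast]=0, fast++
slow=4 fast=9: a[fast]=6≠0 swap→a[4]=6, slow++,fast++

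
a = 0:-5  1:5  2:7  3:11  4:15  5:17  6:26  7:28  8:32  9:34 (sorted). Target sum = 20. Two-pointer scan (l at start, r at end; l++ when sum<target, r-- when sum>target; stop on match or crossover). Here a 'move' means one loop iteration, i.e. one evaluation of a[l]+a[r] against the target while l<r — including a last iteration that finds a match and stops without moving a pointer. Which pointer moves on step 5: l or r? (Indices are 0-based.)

l

l=0 r=9: -5+34=29 >20, r--
l=0 r=8: -5+32=27 >20, r--
l=0 r=7: -5+28=23 >20, r--
l=0 r=6: -5+26=21 >20, r--
l=0 r=5: -5+17=12 <20, l++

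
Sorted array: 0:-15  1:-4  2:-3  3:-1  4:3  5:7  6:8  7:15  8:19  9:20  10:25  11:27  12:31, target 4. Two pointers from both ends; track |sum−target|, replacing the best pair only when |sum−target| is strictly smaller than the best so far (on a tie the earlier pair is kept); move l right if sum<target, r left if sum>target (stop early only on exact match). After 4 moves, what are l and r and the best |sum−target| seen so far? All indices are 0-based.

l=0, r=8, best |Δ|=1

l=0 r=12: -15+31=16 d=12 *, r--
l=0 r=11: -15+27=12 d=8 *, r--
l=0 r=10: -15+25=10 d=6 *, r--
l=0 r=9: -15+20=5 d=1 *, r--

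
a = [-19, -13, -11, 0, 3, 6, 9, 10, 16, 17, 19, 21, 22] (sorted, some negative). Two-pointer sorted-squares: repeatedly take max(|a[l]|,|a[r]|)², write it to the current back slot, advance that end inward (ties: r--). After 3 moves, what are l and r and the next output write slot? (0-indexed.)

l=0, r=9, next write slot=9

l=0 r=12: |-19|<=|22| out[12]=484, r--
l=0 r=11: |-19|<=|21| out[11]=441, r--
l=0 r=10: |-19|<=|19| out[10]=361, r--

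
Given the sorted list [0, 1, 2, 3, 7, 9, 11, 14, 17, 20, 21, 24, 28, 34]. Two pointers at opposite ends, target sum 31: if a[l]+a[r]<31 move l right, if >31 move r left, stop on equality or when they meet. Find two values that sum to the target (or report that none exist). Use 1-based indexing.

(3, 28)

l=1 r=14: 0+34=34 >31, r--
l=1 r=13: 0+28=28 <31, l++
l=2 r=13: 1+28=29 <31, l++
l=3 r=13: 2+28=30 <31, l++
l=4 r=13: 3+28=31, found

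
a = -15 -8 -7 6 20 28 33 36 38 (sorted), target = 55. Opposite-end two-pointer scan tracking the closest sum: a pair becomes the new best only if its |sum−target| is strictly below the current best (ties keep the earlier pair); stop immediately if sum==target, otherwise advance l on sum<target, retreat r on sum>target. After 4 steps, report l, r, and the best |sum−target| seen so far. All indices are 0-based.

l=4, r=8, best |Δ|=11

l=0 r=8: -15+38=23 d=32 *, l++
l=1 r=8: -8+38=30 d=25 *, l++
l=2 r=8: -7+38=31 d=24 *, l++
l=3 r=8: 6+38=44 d=11 *, l++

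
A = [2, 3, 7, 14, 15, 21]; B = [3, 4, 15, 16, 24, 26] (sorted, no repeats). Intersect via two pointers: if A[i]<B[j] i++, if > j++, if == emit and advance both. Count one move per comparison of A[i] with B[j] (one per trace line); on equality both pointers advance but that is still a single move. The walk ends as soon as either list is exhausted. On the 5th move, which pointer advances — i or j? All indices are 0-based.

i

[i=0,j=0] 2<3 → i++
[i=1,j=0] 3==3 emit → i++,j++
[i=2,j=1] 7>4 → j++
[i=2,j=2] 7<15 → i++
[i=3,j=2] 14<15 → i++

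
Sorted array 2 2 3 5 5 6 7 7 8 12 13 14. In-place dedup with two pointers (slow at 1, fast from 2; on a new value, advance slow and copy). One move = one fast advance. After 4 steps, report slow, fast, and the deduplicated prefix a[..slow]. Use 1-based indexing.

slow=3, fast=6, prefix=[2, 3, 5]

(s=1,f=2) a[fast]=2=a[slow] dup → fast++
(s=1,f=3) a[fast]=3≠a[slow]=2 write a[2]=3 → slow++,fast++
(s=2,f=4) a[fast]=5≠a[slow]=3 write a[3]=5 → slow++,fast++
(s=3,f=5) a[fast]=5=a[slow] dup → fast++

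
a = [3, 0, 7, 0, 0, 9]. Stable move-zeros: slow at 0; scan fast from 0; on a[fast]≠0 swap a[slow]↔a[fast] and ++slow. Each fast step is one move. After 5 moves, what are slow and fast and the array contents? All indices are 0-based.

(s=0,f=0) a[fast]=3≠0 swap→a[0]=3 → slow++,fast++
(s=1,f=1) a[fast]=0 → fast++
(s=1,f=2) a[fast]=7≠0 swap→a[1]=7 → slow++,fast++
(s=2,f=3) a[fast]=0 → fast++
(s=2,f=4) a[fast]=0 → fast++

slow=2, fast=5, a=[3, 7, 0, 0, 0, 9]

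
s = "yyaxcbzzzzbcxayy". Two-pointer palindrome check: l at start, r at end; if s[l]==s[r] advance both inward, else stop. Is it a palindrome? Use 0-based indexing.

palindrome

l=0 r=15: 'y'=='y', l++,r--
l=1 r=14: 'y'=='y', l++,r--
l=2 r=13: 'a'=='a', l++,r--
l=3 r=12: 'x'=='x', l++,r--
l=4 r=11: 'c'=='c', l++,r--
l=5 r=10: 'b'=='b', l++,r--
l=6 r=9: 'z'=='z', l++,r--
l=7 r=8: 'z'=='z', l++,r--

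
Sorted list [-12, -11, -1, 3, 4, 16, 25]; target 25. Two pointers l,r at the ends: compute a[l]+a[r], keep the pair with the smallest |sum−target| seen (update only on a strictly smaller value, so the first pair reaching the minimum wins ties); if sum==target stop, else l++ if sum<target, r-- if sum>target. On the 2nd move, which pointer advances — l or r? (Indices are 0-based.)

l

[0,6] -12+25=13 d=12 * → l++
[1,6] -11+25=14 d=11 * → l++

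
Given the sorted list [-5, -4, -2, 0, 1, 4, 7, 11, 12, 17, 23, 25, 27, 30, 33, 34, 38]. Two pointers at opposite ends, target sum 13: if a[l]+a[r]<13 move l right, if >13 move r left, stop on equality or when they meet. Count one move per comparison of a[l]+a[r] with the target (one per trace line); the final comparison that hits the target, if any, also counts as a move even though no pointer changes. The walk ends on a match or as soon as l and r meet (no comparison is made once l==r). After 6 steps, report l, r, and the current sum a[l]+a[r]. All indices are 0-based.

l=0 r=16: -5+38=33 >13, r--
l=0 r=15: -5+34=29 >13, r--
l=0 r=14: -5+33=28 >13, r--
l=0 r=13: -5+30=25 >13, r--
l=0 r=12: -5+27=22 >13, r--
l=0 r=11: -5+25=20 >13, r--

l=0, r=10, sum=18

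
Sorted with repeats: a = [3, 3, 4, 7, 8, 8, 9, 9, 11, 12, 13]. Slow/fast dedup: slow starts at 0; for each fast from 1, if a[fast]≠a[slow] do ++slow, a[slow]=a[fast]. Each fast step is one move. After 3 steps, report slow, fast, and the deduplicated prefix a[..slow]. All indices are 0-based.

slow=0 fast=1: a[fast]=3=a[slow] dup, fast++
slow=0 fast=2: a[fast]=4≠a[slow]=3 write a[1]=4, slow++,fast++
slow=1 fast=3: a[fast]=7≠a[slow]=4 write a[2]=7, slow++,fast++

slow=2, fast=4, prefix=[3, 4, 7]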